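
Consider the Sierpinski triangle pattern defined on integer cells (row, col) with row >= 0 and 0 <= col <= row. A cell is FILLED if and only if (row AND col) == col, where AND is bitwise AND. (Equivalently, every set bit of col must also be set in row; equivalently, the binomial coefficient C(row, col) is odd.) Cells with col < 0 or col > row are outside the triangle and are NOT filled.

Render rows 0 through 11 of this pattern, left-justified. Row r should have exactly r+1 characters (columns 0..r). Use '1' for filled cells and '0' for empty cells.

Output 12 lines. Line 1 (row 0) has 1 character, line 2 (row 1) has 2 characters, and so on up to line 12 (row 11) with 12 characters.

Answer: 1
11
101
1111
10001
110011
1010101
11111111
100000001
1100000011
10100000101
111100001111

Derivation:
r0=0: 1
r1=1: 11
r2=10: 101
r3=11: 1111
r4=100: 10001
r5=101: 110011
r6=110: 1010101
r7=111: 11111111
r8=1000: 100000001
r9=1001: 1100000011
r10=1010: 10100000101
r11=1011: 111100001111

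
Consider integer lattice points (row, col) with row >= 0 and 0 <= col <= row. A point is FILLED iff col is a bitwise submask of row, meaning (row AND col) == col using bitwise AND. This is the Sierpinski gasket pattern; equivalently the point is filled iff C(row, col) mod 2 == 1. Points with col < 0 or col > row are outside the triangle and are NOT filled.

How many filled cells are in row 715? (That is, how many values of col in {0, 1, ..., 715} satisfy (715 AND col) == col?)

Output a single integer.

715 in binary = 1011001011
popcount(715) = number of 1-bits in 1011001011 = 6
A col c satisfies (715 AND c) == c iff every set bit of c is also set in 715; each of the 6 set bits of 715 can independently be on or off in c.
count = 2^6 = 64

Answer: 64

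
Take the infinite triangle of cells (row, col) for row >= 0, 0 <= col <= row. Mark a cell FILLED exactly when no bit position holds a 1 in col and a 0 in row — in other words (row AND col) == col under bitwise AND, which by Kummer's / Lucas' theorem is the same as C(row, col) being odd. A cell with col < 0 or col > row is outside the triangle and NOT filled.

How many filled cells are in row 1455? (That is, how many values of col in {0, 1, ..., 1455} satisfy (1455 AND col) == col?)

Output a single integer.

Answer: 256

Derivation:
1455 in binary = 10110101111
popcount(1455) = number of 1-bits in 10110101111 = 8
A col c satisfies (1455 AND c) == c iff every set bit of c is also set in 1455; each of the 8 set bits of 1455 can independently be on or off in c.
count = 2^8 = 256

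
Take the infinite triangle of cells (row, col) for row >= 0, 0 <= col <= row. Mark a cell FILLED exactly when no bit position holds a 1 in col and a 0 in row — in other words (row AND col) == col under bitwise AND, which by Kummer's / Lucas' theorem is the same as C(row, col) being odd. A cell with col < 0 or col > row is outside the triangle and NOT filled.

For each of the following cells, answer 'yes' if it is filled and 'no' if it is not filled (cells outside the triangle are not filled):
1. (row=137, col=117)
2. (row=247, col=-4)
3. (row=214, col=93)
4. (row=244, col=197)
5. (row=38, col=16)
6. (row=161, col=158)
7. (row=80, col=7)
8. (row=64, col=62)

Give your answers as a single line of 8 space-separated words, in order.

(137,117): row=0b10001001, col=0b1110101, row AND col = 0b1 = 1; 1 != 117 -> empty
(247,-4): col outside [0, 247] -> not filled
(214,93): row=0b11010110, col=0b1011101, row AND col = 0b1010100 = 84; 84 != 93 -> empty
(244,197): row=0b11110100, col=0b11000101, row AND col = 0b11000100 = 196; 196 != 197 -> empty
(38,16): row=0b100110, col=0b10000, row AND col = 0b0 = 0; 0 != 16 -> empty
(161,158): row=0b10100001, col=0b10011110, row AND col = 0b10000000 = 128; 128 != 158 -> empty
(80,7): row=0b1010000, col=0b111, row AND col = 0b0 = 0; 0 != 7 -> empty
(64,62): row=0b1000000, col=0b111110, row AND col = 0b0 = 0; 0 != 62 -> empty

Answer: no no no no no no no no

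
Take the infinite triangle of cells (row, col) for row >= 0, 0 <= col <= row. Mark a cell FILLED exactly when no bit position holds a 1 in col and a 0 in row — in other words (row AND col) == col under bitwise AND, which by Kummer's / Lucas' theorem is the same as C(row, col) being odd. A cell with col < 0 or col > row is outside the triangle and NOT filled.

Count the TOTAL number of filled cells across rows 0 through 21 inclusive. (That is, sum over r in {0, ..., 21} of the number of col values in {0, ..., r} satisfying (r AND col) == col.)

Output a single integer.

r0=0 pc0: +1 =1
r1=1 pc1: +2 =3
r2=10 pc1: +2 =5
r3=11 pc2: +4 =9
r4=100 pc1: +2 =11
r5=101 pc2: +4 =15
r6=110 pc2: +4 =19
r7=111 pc3: +8 =27
r8=1000 pc1: +2 =29
r9=1001 pc2: +4 =33
r10=1010 pc2: +4 =37
r11=1011 pc3: +8 =45
r12=1100 pc2: +4 =49
r13=1101 pc3: +8 =57
r14=1110 pc3: +8 =65
r15=1111 pc4: +16 =81
r16=10000 pc1: +2 =83
r17=10001 pc2: +4 =87
r18=10010 pc2: +4 =91
r19=10011 pc3: +8 =99
r20=10100 pc2: +4 =103
r21=10101 pc3: +8 =111

Answer: 111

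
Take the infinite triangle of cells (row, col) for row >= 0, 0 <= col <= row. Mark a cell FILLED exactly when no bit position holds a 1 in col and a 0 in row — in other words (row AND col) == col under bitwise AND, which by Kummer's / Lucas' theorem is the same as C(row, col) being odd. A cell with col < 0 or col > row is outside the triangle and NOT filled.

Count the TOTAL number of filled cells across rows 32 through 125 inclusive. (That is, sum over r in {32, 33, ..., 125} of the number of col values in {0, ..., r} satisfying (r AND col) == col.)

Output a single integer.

r32=100000 pc1: +2 =2
r33=100001 pc2: +4 =6
r34=100010 pc2: +4 =10
r35=100011 pc3: +8 =18
r36=100100 pc2: +4 =22
r37=100101 pc3: +8 =30
r38=100110 pc3: +8 =38
r39=100111 pc4: +16 =54
r40=101000 pc2: +4 =58
r41=101001 pc3: +8 =66
r42=101010 pc3: +8 =74
r43=101011 pc4: +16 =90
r44=101100 pc3: +8 =98
r45=101101 pc4: +16 =114
r46=101110 pc4: +16 =130
r47=101111 pc5: +32 =162
r48=110000 pc2: +4 =166
r49=110001 pc3: +8 =174
r50=110010 pc3: +8 =182
r51=110011 pc4: +16 =198
r52=110100 pc3: +8 =206
r53=110101 pc4: +16 =222
r54=110110 pc4: +16 =238
r55=110111 pc5: +32 =270
r56=111000 pc3: +8 =278
r57=111001 pc4: +16 =294
r58=111010 pc4: +16 =310
r59=111011 pc5: +32 =342
r60=111100 pc4: +16 =358
r61=111101 pc5: +32 =390
r62=111110 pc5: +32 =422
r63=111111 pc6: +64 =486
r64=1000000 pc1: +2 =488
r65=1000001 pc2: +4 =492
r66=1000010 pc2: +4 =496
r67=1000011 pc3: +8 =504
r68=1000100 pc2: +4 =508
r69=1000101 pc3: +8 =516
r70=1000110 pc3: +8 =524
r71=1000111 pc4: +16 =540
r72=1001000 pc2: +4 =544
r73=1001001 pc3: +8 =552
r74=1001010 pc3: +8 =560
r75=1001011 pc4: +16 =576
r76=1001100 pc3: +8 =584
r77=1001101 pc4: +16 =600
r78=1001110 pc4: +16 =616
r79=1001111 pc5: +32 =648
r80=1010000 pc2: +4 =652
r81=1010001 pc3: +8 =660
r82=1010010 pc3: +8 =668
r83=1010011 pc4: +16 =684
r84=1010100 pc3: +8 =692
r85=1010101 pc4: +16 =708
r86=1010110 pc4: +16 =724
r87=1010111 pc5: +32 =756
r88=1011000 pc3: +8 =764
r89=1011001 pc4: +16 =780
r90=1011010 pc4: +16 =796
r91=1011011 pc5: +32 =828
r92=1011100 pc4: +16 =844
r93=1011101 pc5: +32 =876
r94=1011110 pc5: +32 =908
r95=1011111 pc6: +64 =972
r96=1100000 pc2: +4 =976
r97=1100001 pc3: +8 =984
r98=1100010 pc3: +8 =992
r99=1100011 pc4: +16 =1008
r100=1100100 pc3: +8 =1016
r101=1100101 pc4: +16 =1032
r102=1100110 pc4: +16 =1048
r103=1100111 pc5: +32 =1080
r104=1101000 pc3: +8 =1088
r105=1101001 pc4: +16 =1104
r106=1101010 pc4: +16 =1120
r107=1101011 pc5: +32 =1152
r108=1101100 pc4: +16 =1168
r109=1101101 pc5: +32 =1200
r110=1101110 pc5: +32 =1232
r111=1101111 pc6: +64 =1296
r112=1110000 pc3: +8 =1304
r113=1110001 pc4: +16 =1320
r114=1110010 pc4: +16 =1336
r115=1110011 pc5: +32 =1368
r116=1110100 pc4: +16 =1384
r117=1110101 pc5: +32 =1416
r118=1110110 pc5: +32 =1448
r119=1110111 pc6: +64 =1512
r120=1111000 pc4: +16 =1528
r121=1111001 pc5: +32 =1560
r122=1111010 pc5: +32 =1592
r123=1111011 pc6: +64 =1656
r124=1111100 pc5: +32 =1688
r125=1111101 pc6: +64 =1752

Answer: 1752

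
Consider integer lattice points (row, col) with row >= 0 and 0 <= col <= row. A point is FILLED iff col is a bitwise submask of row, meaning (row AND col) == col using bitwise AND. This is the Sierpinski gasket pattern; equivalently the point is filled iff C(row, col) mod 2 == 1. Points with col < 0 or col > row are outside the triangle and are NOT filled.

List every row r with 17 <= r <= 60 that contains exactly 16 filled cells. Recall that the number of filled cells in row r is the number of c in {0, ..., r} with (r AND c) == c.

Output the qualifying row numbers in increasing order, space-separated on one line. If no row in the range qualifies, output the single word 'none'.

Row r has 2^popcount(r) filled cells, so we need popcount(r) = log2(16) = 4.
Scan r = 17..60 and keep those with exactly 4 one-bits:
r=17=10001 popcount=2 -> skip
r=18=10010 popcount=2 -> skip
r=19=10011 popcount=3 -> skip
r=20=10100 popcount=2 -> skip
r=21=10101 popcount=3 -> skip
r=22=10110 popcount=3 -> skip
r=23=10111 popcount=4 -> KEEP
r=24=11000 popcount=2 -> skip
r=25=11001 popcount=3 -> skip
r=26=11010 popcount=3 -> skip
r=27=11011 popcount=4 -> KEEP
r=28=11100 popcount=3 -> skip
r=29=11101 popcount=4 -> KEEP
r=30=11110 popcount=4 -> KEEP
r=31=11111 popcount=5 -> skip
r=32=100000 popcount=1 -> skip
r=33=100001 popcount=2 -> skip
r=34=100010 popcount=2 -> skip
r=35=100011 popcount=3 -> skip
r=36=100100 popcount=2 -> skip
r=37=100101 popcount=3 -> skip
r=38=100110 popcount=3 -> skip
r=39=100111 popcount=4 -> KEEP
r=40=101000 popcount=2 -> skip
r=41=101001 popcount=3 -> skip
r=42=101010 popcount=3 -> skip
r=43=101011 popcount=4 -> KEEP
r=44=101100 popcount=3 -> skip
r=45=101101 popcount=4 -> KEEP
r=46=101110 popcount=4 -> KEEP
r=47=101111 popcount=5 -> skip
r=48=110000 popcount=2 -> skip
r=49=110001 popcount=3 -> skip
r=50=110010 popcount=3 -> skip
r=51=110011 popcount=4 -> KEEP
r=52=110100 popcount=3 -> skip
r=53=110101 popcount=4 -> KEEP
r=54=110110 popcount=4 -> KEEP
r=55=110111 popcount=5 -> skip
r=56=111000 popcount=3 -> skip
r=57=111001 popcount=4 -> KEEP
r=58=111010 popcount=4 -> KEEP
r=59=111011 popcount=5 -> skip
r=60=111100 popcount=4 -> KEEP
Kept rows: 23 27 29 30 39 43 45 46 51 53 54 57 58 60

Answer: 23 27 29 30 39 43 45 46 51 53 54 57 58 60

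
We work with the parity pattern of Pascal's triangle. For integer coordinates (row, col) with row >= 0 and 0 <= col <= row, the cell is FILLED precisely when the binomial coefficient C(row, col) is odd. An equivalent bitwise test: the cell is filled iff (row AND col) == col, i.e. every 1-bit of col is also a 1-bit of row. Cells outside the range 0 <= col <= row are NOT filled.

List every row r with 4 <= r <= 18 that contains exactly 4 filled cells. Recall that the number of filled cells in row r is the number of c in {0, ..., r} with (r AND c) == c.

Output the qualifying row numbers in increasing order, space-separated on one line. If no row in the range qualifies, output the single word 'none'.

Row r has 2^popcount(r) filled cells, so we need popcount(r) = log2(4) = 2.
Scan r = 4..18 and keep those with exactly 2 one-bits:
r=4=100 popcount=1 -> skip
r=5=101 popcount=2 -> KEEP
r=6=110 popcount=2 -> KEEP
r=7=111 popcount=3 -> skip
r=8=1000 popcount=1 -> skip
r=9=1001 popcount=2 -> KEEP
r=10=1010 popcount=2 -> KEEP
r=11=1011 popcount=3 -> skip
r=12=1100 popcount=2 -> KEEP
r=13=1101 popcount=3 -> skip
r=14=1110 popcount=3 -> skip
r=15=1111 popcount=4 -> skip
r=16=10000 popcount=1 -> skip
r=17=10001 popcount=2 -> KEEP
r=18=10010 popcount=2 -> KEEP
Kept rows: 5 6 9 10 12 17 18

Answer: 5 6 9 10 12 17 18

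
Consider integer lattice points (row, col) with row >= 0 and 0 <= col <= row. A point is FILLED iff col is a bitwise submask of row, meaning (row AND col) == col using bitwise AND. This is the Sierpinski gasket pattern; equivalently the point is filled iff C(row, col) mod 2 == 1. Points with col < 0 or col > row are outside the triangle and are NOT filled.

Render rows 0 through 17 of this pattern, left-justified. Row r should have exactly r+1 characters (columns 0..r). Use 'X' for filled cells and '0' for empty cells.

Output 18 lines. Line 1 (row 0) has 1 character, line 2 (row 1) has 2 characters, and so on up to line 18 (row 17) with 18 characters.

Answer: X
XX
X0X
XXXX
X000X
XX00XX
X0X0X0X
XXXXXXXX
X0000000X
XX000000XX
X0X00000X0X
XXXX0000XXXX
X000X000X000X
XX00XX00XX00XX
X0X0X0X0X0X0X0X
XXXXXXXXXXXXXXXX
X000000000000000X
XX00000000000000XX

Derivation:
r0=0: X
r1=1: XX
r2=10: X0X
r3=11: XXXX
r4=100: X000X
r5=101: XX00XX
r6=110: X0X0X0X
r7=111: XXXXXXXX
r8=1000: X0000000X
r9=1001: XX000000XX
r10=1010: X0X00000X0X
r11=1011: XXXX0000XXXX
r12=1100: X000X000X000X
r13=1101: XX00XX00XX00XX
r14=1110: X0X0X0X0X0X0X0X
r15=1111: XXXXXXXXXXXXXXXX
r16=10000: X000000000000000X
r17=10001: XX00000000000000XX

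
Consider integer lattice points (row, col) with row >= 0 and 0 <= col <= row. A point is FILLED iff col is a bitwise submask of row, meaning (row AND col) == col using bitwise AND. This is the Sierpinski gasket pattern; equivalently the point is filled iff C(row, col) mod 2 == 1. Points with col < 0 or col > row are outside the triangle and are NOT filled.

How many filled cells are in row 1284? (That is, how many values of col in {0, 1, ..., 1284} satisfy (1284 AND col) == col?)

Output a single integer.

Answer: 8

Derivation:
1284 in binary = 10100000100
popcount(1284) = number of 1-bits in 10100000100 = 3
A col c satisfies (1284 AND c) == c iff every set bit of c is also set in 1284; each of the 3 set bits of 1284 can independently be on or off in c.
count = 2^3 = 8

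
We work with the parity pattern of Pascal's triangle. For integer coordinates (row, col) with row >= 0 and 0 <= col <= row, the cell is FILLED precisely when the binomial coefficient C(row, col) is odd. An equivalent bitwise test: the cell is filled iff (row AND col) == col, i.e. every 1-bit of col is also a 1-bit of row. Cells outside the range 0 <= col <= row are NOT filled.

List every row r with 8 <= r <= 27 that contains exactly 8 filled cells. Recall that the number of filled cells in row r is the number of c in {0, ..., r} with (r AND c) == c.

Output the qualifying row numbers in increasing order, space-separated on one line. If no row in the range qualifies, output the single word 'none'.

Answer: 11 13 14 19 21 22 25 26

Derivation:
Row r has 2^popcount(r) filled cells, so we need popcount(r) = log2(8) = 3.
Scan r = 8..27 and keep those with exactly 3 one-bits:
r=8=1000 popcount=1 -> skip
r=9=1001 popcount=2 -> skip
r=10=1010 popcount=2 -> skip
r=11=1011 popcount=3 -> KEEP
r=12=1100 popcount=2 -> skip
r=13=1101 popcount=3 -> KEEP
r=14=1110 popcount=3 -> KEEP
r=15=1111 popcount=4 -> skip
r=16=10000 popcount=1 -> skip
r=17=10001 popcount=2 -> skip
r=18=10010 popcount=2 -> skip
r=19=10011 popcount=3 -> KEEP
r=20=10100 popcount=2 -> skip
r=21=10101 popcount=3 -> KEEP
r=22=10110 popcount=3 -> KEEP
r=23=10111 popcount=4 -> skip
r=24=11000 popcount=2 -> skip
r=25=11001 popcount=3 -> KEEP
r=26=11010 popcount=3 -> KEEP
r=27=11011 popcount=4 -> skip
Kept rows: 11 13 14 19 21 22 25 26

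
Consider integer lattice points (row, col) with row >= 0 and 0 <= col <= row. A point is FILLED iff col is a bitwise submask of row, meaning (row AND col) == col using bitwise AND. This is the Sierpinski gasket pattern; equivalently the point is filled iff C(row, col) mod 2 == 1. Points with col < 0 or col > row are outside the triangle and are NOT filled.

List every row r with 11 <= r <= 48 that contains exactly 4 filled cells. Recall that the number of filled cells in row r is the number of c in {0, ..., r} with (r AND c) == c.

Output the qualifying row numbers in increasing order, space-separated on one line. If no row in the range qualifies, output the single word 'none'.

Row r has 2^popcount(r) filled cells, so we need popcount(r) = log2(4) = 2.
Scan r = 11..48 and keep those with exactly 2 one-bits:
r=11=1011 popcount=3 -> skip
r=12=1100 popcount=2 -> KEEP
r=13=1101 popcount=3 -> skip
r=14=1110 popcount=3 -> skip
r=15=1111 popcount=4 -> skip
r=16=10000 popcount=1 -> skip
r=17=10001 popcount=2 -> KEEP
r=18=10010 popcount=2 -> KEEP
r=19=10011 popcount=3 -> skip
r=20=10100 popcount=2 -> KEEP
r=21=10101 popcount=3 -> skip
r=22=10110 popcount=3 -> skip
r=23=10111 popcount=4 -> skip
r=24=11000 popcount=2 -> KEEP
r=25=11001 popcount=3 -> skip
r=26=11010 popcount=3 -> skip
r=27=11011 popcount=4 -> skip
r=28=11100 popcount=3 -> skip
r=29=11101 popcount=4 -> skip
r=30=11110 popcount=4 -> skip
r=31=11111 popcount=5 -> skip
r=32=100000 popcount=1 -> skip
r=33=100001 popcount=2 -> KEEP
r=34=100010 popcount=2 -> KEEP
r=35=100011 popcount=3 -> skip
r=36=100100 popcount=2 -> KEEP
r=37=100101 popcount=3 -> skip
r=38=100110 popcount=3 -> skip
r=39=100111 popcount=4 -> skip
r=40=101000 popcount=2 -> KEEP
r=41=101001 popcount=3 -> skip
r=42=101010 popcount=3 -> skip
r=43=101011 popcount=4 -> skip
r=44=101100 popcount=3 -> skip
r=45=101101 popcount=4 -> skip
r=46=101110 popcount=4 -> skip
r=47=101111 popcount=5 -> skip
r=48=110000 popcount=2 -> KEEP
Kept rows: 12 17 18 20 24 33 34 36 40 48

Answer: 12 17 18 20 24 33 34 36 40 48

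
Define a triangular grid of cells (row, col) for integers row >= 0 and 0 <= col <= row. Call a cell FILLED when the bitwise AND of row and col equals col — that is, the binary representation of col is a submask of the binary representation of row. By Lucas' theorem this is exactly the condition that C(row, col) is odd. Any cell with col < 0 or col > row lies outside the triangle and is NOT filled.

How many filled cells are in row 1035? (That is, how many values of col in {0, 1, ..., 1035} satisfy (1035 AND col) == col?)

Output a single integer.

Answer: 16

Derivation:
1035 in binary = 10000001011
popcount(1035) = number of 1-bits in 10000001011 = 4
A col c satisfies (1035 AND c) == c iff every set bit of c is also set in 1035; each of the 4 set bits of 1035 can independently be on or off in c.
count = 2^4 = 16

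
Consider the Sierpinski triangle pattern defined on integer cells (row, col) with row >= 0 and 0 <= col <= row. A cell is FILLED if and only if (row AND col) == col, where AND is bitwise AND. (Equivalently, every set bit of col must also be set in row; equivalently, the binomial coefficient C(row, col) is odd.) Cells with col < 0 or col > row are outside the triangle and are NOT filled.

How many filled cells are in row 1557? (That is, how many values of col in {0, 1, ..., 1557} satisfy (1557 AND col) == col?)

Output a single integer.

1557 in binary = 11000010101
popcount(1557) = number of 1-bits in 11000010101 = 5
A col c satisfies (1557 AND c) == c iff every set bit of c is also set in 1557; each of the 5 set bits of 1557 can independently be on or off in c.
count = 2^5 = 32

Answer: 32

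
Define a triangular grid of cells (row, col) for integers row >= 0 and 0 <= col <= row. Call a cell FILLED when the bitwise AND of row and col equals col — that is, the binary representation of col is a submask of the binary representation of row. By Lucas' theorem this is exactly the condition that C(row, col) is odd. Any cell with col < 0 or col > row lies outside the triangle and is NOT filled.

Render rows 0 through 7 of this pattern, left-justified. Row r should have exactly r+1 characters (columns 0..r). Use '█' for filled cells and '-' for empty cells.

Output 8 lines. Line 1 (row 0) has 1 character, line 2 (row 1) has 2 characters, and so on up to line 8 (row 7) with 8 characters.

r0=0: █
r1=1: ██
r2=10: █-█
r3=11: ████
r4=100: █---█
r5=101: ██--██
r6=110: █-█-█-█
r7=111: ████████

Answer: █
██
█-█
████
█---█
██--██
█-█-█-█
████████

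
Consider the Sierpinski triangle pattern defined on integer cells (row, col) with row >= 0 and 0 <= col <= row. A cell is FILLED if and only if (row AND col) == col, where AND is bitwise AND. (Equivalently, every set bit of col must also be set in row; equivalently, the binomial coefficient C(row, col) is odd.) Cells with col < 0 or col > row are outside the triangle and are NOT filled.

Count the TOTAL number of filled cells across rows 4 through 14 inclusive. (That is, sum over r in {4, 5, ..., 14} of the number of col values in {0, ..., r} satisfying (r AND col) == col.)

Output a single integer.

r4=100 pc1: +2 =2
r5=101 pc2: +4 =6
r6=110 pc2: +4 =10
r7=111 pc3: +8 =18
r8=1000 pc1: +2 =20
r9=1001 pc2: +4 =24
r10=1010 pc2: +4 =28
r11=1011 pc3: +8 =36
r12=1100 pc2: +4 =40
r13=1101 pc3: +8 =48
r14=1110 pc3: +8 =56

Answer: 56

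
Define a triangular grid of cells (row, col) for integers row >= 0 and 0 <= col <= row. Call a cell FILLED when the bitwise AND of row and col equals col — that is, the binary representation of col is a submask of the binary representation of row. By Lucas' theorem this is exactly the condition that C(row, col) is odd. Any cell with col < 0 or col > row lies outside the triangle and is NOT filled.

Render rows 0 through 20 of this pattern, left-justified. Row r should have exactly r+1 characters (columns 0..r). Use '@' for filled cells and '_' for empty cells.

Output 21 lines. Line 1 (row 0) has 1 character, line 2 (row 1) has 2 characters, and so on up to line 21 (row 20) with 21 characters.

r0=0: @
r1=1: @@
r2=10: @_@
r3=11: @@@@
r4=100: @___@
r5=101: @@__@@
r6=110: @_@_@_@
r7=111: @@@@@@@@
r8=1000: @_______@
r9=1001: @@______@@
r10=1010: @_@_____@_@
r11=1011: @@@@____@@@@
r12=1100: @___@___@___@
r13=1101: @@__@@__@@__@@
r14=1110: @_@_@_@_@_@_@_@
r15=1111: @@@@@@@@@@@@@@@@
r16=10000: @_______________@
r17=10001: @@______________@@
r18=10010: @_@_____________@_@
r19=10011: @@@@____________@@@@
r20=10100: @___@___________@___@

Answer: @
@@
@_@
@@@@
@___@
@@__@@
@_@_@_@
@@@@@@@@
@_______@
@@______@@
@_@_____@_@
@@@@____@@@@
@___@___@___@
@@__@@__@@__@@
@_@_@_@_@_@_@_@
@@@@@@@@@@@@@@@@
@_______________@
@@______________@@
@_@_____________@_@
@@@@____________@@@@
@___@___________@___@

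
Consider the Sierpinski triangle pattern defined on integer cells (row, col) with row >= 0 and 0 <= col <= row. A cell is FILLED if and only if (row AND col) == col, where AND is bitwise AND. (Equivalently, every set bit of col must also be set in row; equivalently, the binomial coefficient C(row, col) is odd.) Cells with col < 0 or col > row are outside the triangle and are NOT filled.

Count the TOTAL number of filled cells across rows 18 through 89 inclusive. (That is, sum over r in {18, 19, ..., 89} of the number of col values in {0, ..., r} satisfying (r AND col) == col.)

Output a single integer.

Answer: 936

Derivation:
r18=10010 pc2: +4 =4
r19=10011 pc3: +8 =12
r20=10100 pc2: +4 =16
r21=10101 pc3: +8 =24
r22=10110 pc3: +8 =32
r23=10111 pc4: +16 =48
r24=11000 pc2: +4 =52
r25=11001 pc3: +8 =60
r26=11010 pc3: +8 =68
r27=11011 pc4: +16 =84
r28=11100 pc3: +8 =92
r29=11101 pc4: +16 =108
r30=11110 pc4: +16 =124
r31=11111 pc5: +32 =156
r32=100000 pc1: +2 =158
r33=100001 pc2: +4 =162
r34=100010 pc2: +4 =166
r35=100011 pc3: +8 =174
r36=100100 pc2: +4 =178
r37=100101 pc3: +8 =186
r38=100110 pc3: +8 =194
r39=100111 pc4: +16 =210
r40=101000 pc2: +4 =214
r41=101001 pc3: +8 =222
r42=101010 pc3: +8 =230
r43=101011 pc4: +16 =246
r44=101100 pc3: +8 =254
r45=101101 pc4: +16 =270
r46=101110 pc4: +16 =286
r47=101111 pc5: +32 =318
r48=110000 pc2: +4 =322
r49=110001 pc3: +8 =330
r50=110010 pc3: +8 =338
r51=110011 pc4: +16 =354
r52=110100 pc3: +8 =362
r53=110101 pc4: +16 =378
r54=110110 pc4: +16 =394
r55=110111 pc5: +32 =426
r56=111000 pc3: +8 =434
r57=111001 pc4: +16 =450
r58=111010 pc4: +16 =466
r59=111011 pc5: +32 =498
r60=111100 pc4: +16 =514
r61=111101 pc5: +32 =546
r62=111110 pc5: +32 =578
r63=111111 pc6: +64 =642
r64=1000000 pc1: +2 =644
r65=1000001 pc2: +4 =648
r66=1000010 pc2: +4 =652
r67=1000011 pc3: +8 =660
r68=1000100 pc2: +4 =664
r69=1000101 pc3: +8 =672
r70=1000110 pc3: +8 =680
r71=1000111 pc4: +16 =696
r72=1001000 pc2: +4 =700
r73=1001001 pc3: +8 =708
r74=1001010 pc3: +8 =716
r75=1001011 pc4: +16 =732
r76=1001100 pc3: +8 =740
r77=1001101 pc4: +16 =756
r78=1001110 pc4: +16 =772
r79=1001111 pc5: +32 =804
r80=1010000 pc2: +4 =808
r81=1010001 pc3: +8 =816
r82=1010010 pc3: +8 =824
r83=1010011 pc4: +16 =840
r84=1010100 pc3: +8 =848
r85=1010101 pc4: +16 =864
r86=1010110 pc4: +16 =880
r87=1010111 pc5: +32 =912
r88=1011000 pc3: +8 =920
r89=1011001 pc4: +16 =936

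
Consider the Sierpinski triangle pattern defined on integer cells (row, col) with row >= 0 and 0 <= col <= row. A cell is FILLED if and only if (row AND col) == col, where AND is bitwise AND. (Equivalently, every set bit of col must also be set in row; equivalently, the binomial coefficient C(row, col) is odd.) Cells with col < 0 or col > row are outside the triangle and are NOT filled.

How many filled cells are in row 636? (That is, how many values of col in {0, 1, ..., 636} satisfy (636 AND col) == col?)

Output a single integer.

636 in binary = 1001111100
popcount(636) = number of 1-bits in 1001111100 = 6
A col c satisfies (636 AND c) == c iff every set bit of c is also set in 636; each of the 6 set bits of 636 can independently be on or off in c.
count = 2^6 = 64

Answer: 64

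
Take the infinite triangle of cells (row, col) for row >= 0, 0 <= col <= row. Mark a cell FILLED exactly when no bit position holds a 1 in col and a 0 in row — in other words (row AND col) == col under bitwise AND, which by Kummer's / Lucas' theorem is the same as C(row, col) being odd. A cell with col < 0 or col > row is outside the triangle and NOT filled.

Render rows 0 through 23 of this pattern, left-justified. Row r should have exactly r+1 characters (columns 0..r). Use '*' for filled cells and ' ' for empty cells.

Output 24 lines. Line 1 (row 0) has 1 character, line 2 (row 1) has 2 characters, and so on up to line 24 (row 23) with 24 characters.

r0=0: *
r1=1: **
r2=10: * *
r3=11: ****
r4=100: *   *
r5=101: **  **
r6=110: * * * *
r7=111: ********
r8=1000: *       *
r9=1001: **      **
r10=1010: * *     * *
r11=1011: ****    ****
r12=1100: *   *   *   *
r13=1101: **  **  **  **
r14=1110: * * * * * * * *
r15=1111: ****************
r16=10000: *               *
r17=10001: **              **
r18=10010: * *             * *
r19=10011: ****            ****
r20=10100: *   *           *   *
r21=10101: **  **          **  **
r22=10110: * * * *         * * * *
r23=10111: ********        ********

Answer: *
**
* *
****
*   *
**  **
* * * *
********
*       *
**      **
* *     * *
****    ****
*   *   *   *
**  **  **  **
* * * * * * * *
****************
*               *
**              **
* *             * *
****            ****
*   *           *   *
**  **          **  **
* * * *         * * * *
********        ********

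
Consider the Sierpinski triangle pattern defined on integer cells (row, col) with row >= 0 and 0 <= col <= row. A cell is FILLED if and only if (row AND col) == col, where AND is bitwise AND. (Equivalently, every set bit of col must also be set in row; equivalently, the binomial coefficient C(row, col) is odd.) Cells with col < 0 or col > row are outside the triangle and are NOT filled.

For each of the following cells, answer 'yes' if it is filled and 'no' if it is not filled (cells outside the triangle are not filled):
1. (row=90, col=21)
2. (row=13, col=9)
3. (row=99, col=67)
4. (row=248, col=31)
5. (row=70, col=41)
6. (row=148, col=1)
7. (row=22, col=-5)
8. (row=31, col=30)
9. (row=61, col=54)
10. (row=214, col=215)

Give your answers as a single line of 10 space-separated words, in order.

(90,21): row=0b1011010, col=0b10101, row AND col = 0b10000 = 16; 16 != 21 -> empty
(13,9): row=0b1101, col=0b1001, row AND col = 0b1001 = 9; 9 == 9 -> filled
(99,67): row=0b1100011, col=0b1000011, row AND col = 0b1000011 = 67; 67 == 67 -> filled
(248,31): row=0b11111000, col=0b11111, row AND col = 0b11000 = 24; 24 != 31 -> empty
(70,41): row=0b1000110, col=0b101001, row AND col = 0b0 = 0; 0 != 41 -> empty
(148,1): row=0b10010100, col=0b1, row AND col = 0b0 = 0; 0 != 1 -> empty
(22,-5): col outside [0, 22] -> not filled
(31,30): row=0b11111, col=0b11110, row AND col = 0b11110 = 30; 30 == 30 -> filled
(61,54): row=0b111101, col=0b110110, row AND col = 0b110100 = 52; 52 != 54 -> empty
(214,215): col outside [0, 214] -> not filled

Answer: no yes yes no no no no yes no no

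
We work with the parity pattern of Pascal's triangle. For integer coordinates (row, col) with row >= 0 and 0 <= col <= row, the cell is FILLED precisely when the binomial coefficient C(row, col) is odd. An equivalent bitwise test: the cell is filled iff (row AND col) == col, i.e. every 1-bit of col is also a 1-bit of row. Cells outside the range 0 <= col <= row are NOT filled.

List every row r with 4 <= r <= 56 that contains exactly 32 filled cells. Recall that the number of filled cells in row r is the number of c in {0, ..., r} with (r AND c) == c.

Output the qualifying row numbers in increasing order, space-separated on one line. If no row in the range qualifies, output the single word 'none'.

Row r has 2^popcount(r) filled cells, so we need popcount(r) = log2(32) = 5.
Scan r = 4..56 and keep those with exactly 5 one-bits:
r=4=100 popcount=1 -> skip
r=5=101 popcount=2 -> skip
r=6=110 popcount=2 -> skip
r=7=111 popcount=3 -> skip
r=8=1000 popcount=1 -> skip
r=9=1001 popcount=2 -> skip
r=10=1010 popcount=2 -> skip
r=11=1011 popcount=3 -> skip
r=12=1100 popcount=2 -> skip
r=13=1101 popcount=3 -> skip
r=14=1110 popcount=3 -> skip
r=15=1111 popcount=4 -> skip
r=16=10000 popcount=1 -> skip
r=17=10001 popcount=2 -> skip
r=18=10010 popcount=2 -> skip
r=19=10011 popcount=3 -> skip
r=20=10100 popcount=2 -> skip
r=21=10101 popcount=3 -> skip
r=22=10110 popcount=3 -> skip
r=23=10111 popcount=4 -> skip
r=24=11000 popcount=2 -> skip
r=25=11001 popcount=3 -> skip
r=26=11010 popcount=3 -> skip
r=27=11011 popcount=4 -> skip
r=28=11100 popcount=3 -> skip
r=29=11101 popcount=4 -> skip
r=30=11110 popcount=4 -> skip
r=31=11111 popcount=5 -> KEEP
r=32=100000 popcount=1 -> skip
r=33=100001 popcount=2 -> skip
r=34=100010 popcount=2 -> skip
r=35=100011 popcount=3 -> skip
r=36=100100 popcount=2 -> skip
r=37=100101 popcount=3 -> skip
r=38=100110 popcount=3 -> skip
r=39=100111 popcount=4 -> skip
r=40=101000 popcount=2 -> skip
r=41=101001 popcount=3 -> skip
r=42=101010 popcount=3 -> skip
r=43=101011 popcount=4 -> skip
r=44=101100 popcount=3 -> skip
r=45=101101 popcount=4 -> skip
r=46=101110 popcount=4 -> skip
r=47=101111 popcount=5 -> KEEP
r=48=110000 popcount=2 -> skip
r=49=110001 popcount=3 -> skip
r=50=110010 popcount=3 -> skip
r=51=110011 popcount=4 -> skip
r=52=110100 popcount=3 -> skip
r=53=110101 popcount=4 -> skip
r=54=110110 popcount=4 -> skip
r=55=110111 popcount=5 -> KEEP
r=56=111000 popcount=3 -> skip
Kept rows: 31 47 55

Answer: 31 47 55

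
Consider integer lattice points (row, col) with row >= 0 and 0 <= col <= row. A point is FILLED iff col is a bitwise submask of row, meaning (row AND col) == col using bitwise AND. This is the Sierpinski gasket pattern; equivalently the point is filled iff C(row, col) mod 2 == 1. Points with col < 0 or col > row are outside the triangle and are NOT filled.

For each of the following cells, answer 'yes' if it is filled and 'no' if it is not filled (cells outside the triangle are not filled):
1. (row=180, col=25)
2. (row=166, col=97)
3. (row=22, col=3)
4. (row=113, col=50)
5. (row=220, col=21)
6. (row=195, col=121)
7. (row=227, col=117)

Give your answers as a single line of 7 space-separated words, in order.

(180,25): row=0b10110100, col=0b11001, row AND col = 0b10000 = 16; 16 != 25 -> empty
(166,97): row=0b10100110, col=0b1100001, row AND col = 0b100000 = 32; 32 != 97 -> empty
(22,3): row=0b10110, col=0b11, row AND col = 0b10 = 2; 2 != 3 -> empty
(113,50): row=0b1110001, col=0b110010, row AND col = 0b110000 = 48; 48 != 50 -> empty
(220,21): row=0b11011100, col=0b10101, row AND col = 0b10100 = 20; 20 != 21 -> empty
(195,121): row=0b11000011, col=0b1111001, row AND col = 0b1000001 = 65; 65 != 121 -> empty
(227,117): row=0b11100011, col=0b1110101, row AND col = 0b1100001 = 97; 97 != 117 -> empty

Answer: no no no no no no no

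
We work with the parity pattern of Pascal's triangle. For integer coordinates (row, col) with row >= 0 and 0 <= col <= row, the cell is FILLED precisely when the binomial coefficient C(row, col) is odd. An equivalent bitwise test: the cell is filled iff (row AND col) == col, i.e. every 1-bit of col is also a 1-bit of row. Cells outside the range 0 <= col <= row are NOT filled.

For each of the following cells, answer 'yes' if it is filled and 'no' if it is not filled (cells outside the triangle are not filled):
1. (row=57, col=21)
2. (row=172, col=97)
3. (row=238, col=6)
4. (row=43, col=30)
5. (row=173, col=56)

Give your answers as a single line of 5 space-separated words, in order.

Answer: no no yes no no

Derivation:
(57,21): row=0b111001, col=0b10101, row AND col = 0b10001 = 17; 17 != 21 -> empty
(172,97): row=0b10101100, col=0b1100001, row AND col = 0b100000 = 32; 32 != 97 -> empty
(238,6): row=0b11101110, col=0b110, row AND col = 0b110 = 6; 6 == 6 -> filled
(43,30): row=0b101011, col=0b11110, row AND col = 0b1010 = 10; 10 != 30 -> empty
(173,56): row=0b10101101, col=0b111000, row AND col = 0b101000 = 40; 40 != 56 -> empty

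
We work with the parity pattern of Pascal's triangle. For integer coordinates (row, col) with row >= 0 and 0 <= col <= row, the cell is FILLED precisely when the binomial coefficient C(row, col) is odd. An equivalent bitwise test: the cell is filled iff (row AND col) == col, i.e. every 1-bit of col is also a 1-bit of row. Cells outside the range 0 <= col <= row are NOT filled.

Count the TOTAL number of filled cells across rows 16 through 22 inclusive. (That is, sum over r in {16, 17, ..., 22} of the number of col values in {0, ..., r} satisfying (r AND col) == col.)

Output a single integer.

Answer: 38

Derivation:
r16=10000 pc1: +2 =2
r17=10001 pc2: +4 =6
r18=10010 pc2: +4 =10
r19=10011 pc3: +8 =18
r20=10100 pc2: +4 =22
r21=10101 pc3: +8 =30
r22=10110 pc3: +8 =38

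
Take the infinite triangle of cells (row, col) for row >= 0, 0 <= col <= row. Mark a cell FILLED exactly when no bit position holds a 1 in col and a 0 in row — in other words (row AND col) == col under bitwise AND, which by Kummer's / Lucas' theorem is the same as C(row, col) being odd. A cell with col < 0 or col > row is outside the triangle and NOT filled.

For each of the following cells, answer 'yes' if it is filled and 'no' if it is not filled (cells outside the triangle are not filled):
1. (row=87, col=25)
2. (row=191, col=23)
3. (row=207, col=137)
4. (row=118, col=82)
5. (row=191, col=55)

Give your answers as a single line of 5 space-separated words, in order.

(87,25): row=0b1010111, col=0b11001, row AND col = 0b10001 = 17; 17 != 25 -> empty
(191,23): row=0b10111111, col=0b10111, row AND col = 0b10111 = 23; 23 == 23 -> filled
(207,137): row=0b11001111, col=0b10001001, row AND col = 0b10001001 = 137; 137 == 137 -> filled
(118,82): row=0b1110110, col=0b1010010, row AND col = 0b1010010 = 82; 82 == 82 -> filled
(191,55): row=0b10111111, col=0b110111, row AND col = 0b110111 = 55; 55 == 55 -> filled

Answer: no yes yes yes yes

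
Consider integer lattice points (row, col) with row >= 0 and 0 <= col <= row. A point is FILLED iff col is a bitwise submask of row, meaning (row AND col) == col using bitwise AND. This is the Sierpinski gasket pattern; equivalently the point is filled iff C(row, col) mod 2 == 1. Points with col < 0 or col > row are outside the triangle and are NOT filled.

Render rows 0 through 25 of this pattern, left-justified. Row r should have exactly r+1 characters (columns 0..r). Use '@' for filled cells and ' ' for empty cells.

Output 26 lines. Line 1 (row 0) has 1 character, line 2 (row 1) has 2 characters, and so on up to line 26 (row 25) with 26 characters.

r0=0: @
r1=1: @@
r2=10: @ @
r3=11: @@@@
r4=100: @   @
r5=101: @@  @@
r6=110: @ @ @ @
r7=111: @@@@@@@@
r8=1000: @       @
r9=1001: @@      @@
r10=1010: @ @     @ @
r11=1011: @@@@    @@@@
r12=1100: @   @   @   @
r13=1101: @@  @@  @@  @@
r14=1110: @ @ @ @ @ @ @ @
r15=1111: @@@@@@@@@@@@@@@@
r16=10000: @               @
r17=10001: @@              @@
r18=10010: @ @             @ @
r19=10011: @@@@            @@@@
r20=10100: @   @           @   @
r21=10101: @@  @@          @@  @@
r22=10110: @ @ @ @         @ @ @ @
r23=10111: @@@@@@@@        @@@@@@@@
r24=11000: @       @       @       @
r25=11001: @@      @@      @@      @@

Answer: @
@@
@ @
@@@@
@   @
@@  @@
@ @ @ @
@@@@@@@@
@       @
@@      @@
@ @     @ @
@@@@    @@@@
@   @   @   @
@@  @@  @@  @@
@ @ @ @ @ @ @ @
@@@@@@@@@@@@@@@@
@               @
@@              @@
@ @             @ @
@@@@            @@@@
@   @           @   @
@@  @@          @@  @@
@ @ @ @         @ @ @ @
@@@@@@@@        @@@@@@@@
@       @       @       @
@@      @@      @@      @@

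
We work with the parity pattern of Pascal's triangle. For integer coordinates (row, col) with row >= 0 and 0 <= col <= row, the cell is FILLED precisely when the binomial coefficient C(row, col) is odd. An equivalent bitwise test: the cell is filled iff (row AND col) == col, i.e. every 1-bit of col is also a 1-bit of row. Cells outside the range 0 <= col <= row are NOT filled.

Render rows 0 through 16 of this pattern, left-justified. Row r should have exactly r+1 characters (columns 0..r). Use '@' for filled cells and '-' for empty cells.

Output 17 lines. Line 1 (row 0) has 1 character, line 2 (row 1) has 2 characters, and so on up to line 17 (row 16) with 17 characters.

Answer: @
@@
@-@
@@@@
@---@
@@--@@
@-@-@-@
@@@@@@@@
@-------@
@@------@@
@-@-----@-@
@@@@----@@@@
@---@---@---@
@@--@@--@@--@@
@-@-@-@-@-@-@-@
@@@@@@@@@@@@@@@@
@---------------@

Derivation:
r0=0: @
r1=1: @@
r2=10: @-@
r3=11: @@@@
r4=100: @---@
r5=101: @@--@@
r6=110: @-@-@-@
r7=111: @@@@@@@@
r8=1000: @-------@
r9=1001: @@------@@
r10=1010: @-@-----@-@
r11=1011: @@@@----@@@@
r12=1100: @---@---@---@
r13=1101: @@--@@--@@--@@
r14=1110: @-@-@-@-@-@-@-@
r15=1111: @@@@@@@@@@@@@@@@
r16=10000: @---------------@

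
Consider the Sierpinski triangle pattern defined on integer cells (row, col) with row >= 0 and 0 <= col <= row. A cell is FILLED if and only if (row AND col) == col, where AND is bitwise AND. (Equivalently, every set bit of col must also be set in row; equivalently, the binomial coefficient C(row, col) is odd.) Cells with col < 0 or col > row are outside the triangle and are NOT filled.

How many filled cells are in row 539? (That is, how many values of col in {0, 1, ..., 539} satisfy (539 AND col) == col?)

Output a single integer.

Answer: 32

Derivation:
539 in binary = 1000011011
popcount(539) = number of 1-bits in 1000011011 = 5
A col c satisfies (539 AND c) == c iff every set bit of c is also set in 539; each of the 5 set bits of 539 can independently be on or off in c.
count = 2^5 = 32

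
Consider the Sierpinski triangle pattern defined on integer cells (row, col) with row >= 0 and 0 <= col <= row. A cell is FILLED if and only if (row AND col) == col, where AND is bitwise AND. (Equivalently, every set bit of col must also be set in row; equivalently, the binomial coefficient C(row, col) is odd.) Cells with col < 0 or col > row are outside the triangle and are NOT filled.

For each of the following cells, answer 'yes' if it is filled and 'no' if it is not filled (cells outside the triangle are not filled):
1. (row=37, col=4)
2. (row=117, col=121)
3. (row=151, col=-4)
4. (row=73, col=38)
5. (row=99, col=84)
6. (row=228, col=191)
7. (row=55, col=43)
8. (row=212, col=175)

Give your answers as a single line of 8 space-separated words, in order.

Answer: yes no no no no no no no

Derivation:
(37,4): row=0b100101, col=0b100, row AND col = 0b100 = 4; 4 == 4 -> filled
(117,121): col outside [0, 117] -> not filled
(151,-4): col outside [0, 151] -> not filled
(73,38): row=0b1001001, col=0b100110, row AND col = 0b0 = 0; 0 != 38 -> empty
(99,84): row=0b1100011, col=0b1010100, row AND col = 0b1000000 = 64; 64 != 84 -> empty
(228,191): row=0b11100100, col=0b10111111, row AND col = 0b10100100 = 164; 164 != 191 -> empty
(55,43): row=0b110111, col=0b101011, row AND col = 0b100011 = 35; 35 != 43 -> empty
(212,175): row=0b11010100, col=0b10101111, row AND col = 0b10000100 = 132; 132 != 175 -> empty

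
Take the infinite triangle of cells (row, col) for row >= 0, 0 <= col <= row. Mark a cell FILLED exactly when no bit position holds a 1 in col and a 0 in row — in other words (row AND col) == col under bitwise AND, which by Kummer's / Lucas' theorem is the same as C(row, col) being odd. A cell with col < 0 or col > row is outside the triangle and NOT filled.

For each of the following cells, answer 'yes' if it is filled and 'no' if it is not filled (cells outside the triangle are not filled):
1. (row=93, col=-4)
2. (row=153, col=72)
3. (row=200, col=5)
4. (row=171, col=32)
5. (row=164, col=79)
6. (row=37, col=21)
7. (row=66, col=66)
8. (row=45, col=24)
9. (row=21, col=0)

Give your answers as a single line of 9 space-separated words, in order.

Answer: no no no yes no no yes no yes

Derivation:
(93,-4): col outside [0, 93] -> not filled
(153,72): row=0b10011001, col=0b1001000, row AND col = 0b1000 = 8; 8 != 72 -> empty
(200,5): row=0b11001000, col=0b101, row AND col = 0b0 = 0; 0 != 5 -> empty
(171,32): row=0b10101011, col=0b100000, row AND col = 0b100000 = 32; 32 == 32 -> filled
(164,79): row=0b10100100, col=0b1001111, row AND col = 0b100 = 4; 4 != 79 -> empty
(37,21): row=0b100101, col=0b10101, row AND col = 0b101 = 5; 5 != 21 -> empty
(66,66): row=0b1000010, col=0b1000010, row AND col = 0b1000010 = 66; 66 == 66 -> filled
(45,24): row=0b101101, col=0b11000, row AND col = 0b1000 = 8; 8 != 24 -> empty
(21,0): row=0b10101, col=0b0, row AND col = 0b0 = 0; 0 == 0 -> filled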